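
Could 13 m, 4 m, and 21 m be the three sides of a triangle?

No

The longest side is 21, but the other two sum to only 17.
17 < 21, so the triangle inequality fails.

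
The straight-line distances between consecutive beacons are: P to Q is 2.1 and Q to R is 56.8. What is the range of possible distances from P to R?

By the triangle inequality, |2.1 − 56.8| ≤ PR ≤ 2.1 + 56.8.

54.7 ≤ PR ≤ 58.9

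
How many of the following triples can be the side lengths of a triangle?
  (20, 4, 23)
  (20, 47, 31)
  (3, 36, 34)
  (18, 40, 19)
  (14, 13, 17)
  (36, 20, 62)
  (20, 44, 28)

5

(4,20,23): 4+20 > 23 → valid
(20,31,47): 20+31 > 47 → valid
(3,34,36): 3+34 > 36 → valid
(18,19,40): 18+19 ≤ 40 → not valid
(13,14,17): 13+14 > 17 → valid
(20,36,62): 20+36 ≤ 62 → not valid
(20,28,44): 20+28 > 44 → valid
5 of the 7 triples form a triangle.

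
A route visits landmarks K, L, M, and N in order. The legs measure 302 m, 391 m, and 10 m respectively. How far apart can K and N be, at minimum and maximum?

The maximum is all hops collinear in one direction: 302 + 391 + 10 = 703.
The longest hop is 391; the others sum to 312. Folding the others back against it leaves at least 391 − 312 = 79.

79 ≤ KN ≤ 703 m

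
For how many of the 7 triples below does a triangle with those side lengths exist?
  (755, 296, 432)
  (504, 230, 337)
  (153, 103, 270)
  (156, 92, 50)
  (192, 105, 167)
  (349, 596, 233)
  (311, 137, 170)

(296,432,755): 296+432 ≤ 755 → not valid
(230,337,504): 230+337 > 504 → valid
(103,153,270): 103+153 ≤ 270 → not valid
(50,92,156): 50+92 ≤ 156 → not valid
(105,167,192): 105+167 > 192 → valid
(233,349,596): 233+349 ≤ 596 → not valid
(137,170,311): 137+170 ≤ 311 → not valid
2 of the 7 triples form a triangle.

2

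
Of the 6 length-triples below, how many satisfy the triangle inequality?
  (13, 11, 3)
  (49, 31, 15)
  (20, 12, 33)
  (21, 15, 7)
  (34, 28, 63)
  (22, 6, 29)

2

(3,11,13): 3+11 > 13 → valid
(15,31,49): 15+31 ≤ 49 → not valid
(12,20,33): 12+20 ≤ 33 → not valid
(7,15,21): 7+15 > 21 → valid
(28,34,63): 28+34 ≤ 63 → not valid
(6,22,29): 6+22 ≤ 29 → not valid
2 of the 6 triples form a triangle.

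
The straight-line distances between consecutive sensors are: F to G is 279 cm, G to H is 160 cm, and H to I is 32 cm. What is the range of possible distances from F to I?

87 ≤ FI ≤ 471 cm

The maximum is all hops collinear in one direction: 279 + 160 + 32 = 471.
The longest hop is 279; the others sum to 192. Folding the others back against it leaves at least 279 − 192 = 87.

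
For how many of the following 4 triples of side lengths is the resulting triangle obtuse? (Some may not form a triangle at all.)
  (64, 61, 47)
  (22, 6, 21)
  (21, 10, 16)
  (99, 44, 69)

3

(64,61,47): 47²+61² = 5930 > 4096 = 64² → acute
(22,6,21): 6²+21² = 477 < 484 = 22² → obtuse
(21,10,16): 10²+16² = 356 < 441 = 21² → obtuse
(99,44,69): 44²+69² = 6697 < 9801 = 99² → obtuse
3 of the 4 are obtuse.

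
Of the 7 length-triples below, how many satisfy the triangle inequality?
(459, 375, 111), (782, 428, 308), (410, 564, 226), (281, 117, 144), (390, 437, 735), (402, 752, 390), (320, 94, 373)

(111,375,459): 111+375 > 459 → valid
(308,428,782): 308+428 ≤ 782 → not valid
(226,410,564): 226+410 > 564 → valid
(117,144,281): 117+144 ≤ 281 → not valid
(390,437,735): 390+437 > 735 → valid
(390,402,752): 390+402 > 752 → valid
(94,320,373): 94+320 > 373 → valid
5 of the 7 triples form a triangle.

5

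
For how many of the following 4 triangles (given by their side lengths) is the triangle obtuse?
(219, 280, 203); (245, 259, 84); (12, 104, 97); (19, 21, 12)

(219,280,203): 203²+219² = 89170 > 78400 = 280² → acute
(245,259,84): 84²+245² = 67081 = 259² → right
(12,104,97): 12²+97² = 9553 < 10816 = 104² → obtuse
(19,21,12): 12²+19² = 505 > 441 = 21² → acute
1 of the 4 is obtuse.

1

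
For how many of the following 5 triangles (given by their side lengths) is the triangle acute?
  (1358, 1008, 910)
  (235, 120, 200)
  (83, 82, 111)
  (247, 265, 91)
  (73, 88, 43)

1

(1358,1008,910): 910²+1008² = 1844164 = 1358² → right
(235,120,200): 120²+200² = 54400 < 55225 = 235² → obtuse
(83,82,111): 82²+83² = 13613 > 12321 = 111² → acute
(247,265,91): 91²+247² = 69290 < 70225 = 265² → obtuse
(73,88,43): 43²+73² = 7178 < 7744 = 88² → obtuse
1 of the 5 is acute.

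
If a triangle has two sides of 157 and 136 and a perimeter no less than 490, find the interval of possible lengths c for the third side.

197 ≤ c < 293

Triangle inequality alone gives 21 < c < 293.
The perimeter condition gives c ≥ 490 − 157 − 136 = 197.
Intersecting the two: 197 ≤ c < 293.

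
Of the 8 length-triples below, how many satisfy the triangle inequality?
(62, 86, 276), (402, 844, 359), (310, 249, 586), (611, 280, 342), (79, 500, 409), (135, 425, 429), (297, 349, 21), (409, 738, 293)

2

(62,86,276): 62+86 ≤ 276 → not valid
(359,402,844): 359+402 ≤ 844 → not valid
(249,310,586): 249+310 ≤ 586 → not valid
(280,342,611): 280+342 > 611 → valid
(79,409,500): 79+409 ≤ 500 → not valid
(135,425,429): 135+425 > 429 → valid
(21,297,349): 21+297 ≤ 349 → not valid
(293,409,738): 293+409 ≤ 738 → not valid
2 of the 8 triples form a triangle.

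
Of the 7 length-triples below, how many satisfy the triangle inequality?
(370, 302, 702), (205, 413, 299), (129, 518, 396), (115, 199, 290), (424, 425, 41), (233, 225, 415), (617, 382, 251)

6

(302,370,702): 302+370 ≤ 702 → not valid
(205,299,413): 205+299 > 413 → valid
(129,396,518): 129+396 > 518 → valid
(115,199,290): 115+199 > 290 → valid
(41,424,425): 41+424 > 425 → valid
(225,233,415): 225+233 > 415 → valid
(251,382,617): 251+382 > 617 → valid
6 of the 7 triples form a triangle.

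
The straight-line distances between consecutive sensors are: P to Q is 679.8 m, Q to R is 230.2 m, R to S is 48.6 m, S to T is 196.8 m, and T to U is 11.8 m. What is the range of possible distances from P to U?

192.4 ≤ PU ≤ 1167.2 m

The maximum is all hops collinear in one direction: 679.8 + 230.2 + 48.6 + 196.8 + 11.8 = 1167.2.
The longest hop is 679.8; the others sum to 487.4. Folding the others back against it leaves at least 679.8 − 487.4 = 192.4.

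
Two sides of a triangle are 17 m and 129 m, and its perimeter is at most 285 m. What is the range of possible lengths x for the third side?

Triangle inequality alone gives 112 < x < 146.
The perimeter condition gives x ≤ 285 − 17 − 129 = 139.
Intersecting the two: 112 < x ≤ 139.

112 < x ≤ 139 m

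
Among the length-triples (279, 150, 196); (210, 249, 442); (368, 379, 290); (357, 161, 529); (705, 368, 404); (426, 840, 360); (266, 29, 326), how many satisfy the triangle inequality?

4

(150,196,279): 150+196 > 279 → valid
(210,249,442): 210+249 > 442 → valid
(290,368,379): 290+368 > 379 → valid
(161,357,529): 161+357 ≤ 529 → not valid
(368,404,705): 368+404 > 705 → valid
(360,426,840): 360+426 ≤ 840 → not valid
(29,266,326): 29+266 ≤ 326 → not valid
4 of the 7 triples form a triangle.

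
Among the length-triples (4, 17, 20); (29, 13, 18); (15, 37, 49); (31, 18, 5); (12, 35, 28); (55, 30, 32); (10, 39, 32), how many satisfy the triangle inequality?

(4,17,20): 4+17 > 20 → valid
(13,18,29): 13+18 > 29 → valid
(15,37,49): 15+37 > 49 → valid
(5,18,31): 5+18 ≤ 31 → not valid
(12,28,35): 12+28 > 35 → valid
(30,32,55): 30+32 > 55 → valid
(10,32,39): 10+32 > 39 → valid
6 of the 7 triples form a triangle.

6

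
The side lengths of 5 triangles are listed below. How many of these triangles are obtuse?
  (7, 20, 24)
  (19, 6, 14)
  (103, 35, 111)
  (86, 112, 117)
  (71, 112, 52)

4

(7,20,24): 7²+20² = 449 < 576 = 24² → obtuse
(19,6,14): 6²+14² = 232 < 361 = 19² → obtuse
(103,35,111): 35²+103² = 11834 < 12321 = 111² → obtuse
(86,112,117): 86²+112² = 19940 > 13689 = 117² → acute
(71,112,52): 52²+71² = 7745 < 12544 = 112² → obtuse
4 of the 5 are obtuse.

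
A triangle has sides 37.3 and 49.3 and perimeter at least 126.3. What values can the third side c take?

Triangle inequality alone gives 12.0 < c < 86.6.
The perimeter condition gives c ≥ 126.3 − 37.3 − 49.3 = 39.7.
Intersecting the two: 39.7 ≤ c < 86.6.

39.7 ≤ c < 86.6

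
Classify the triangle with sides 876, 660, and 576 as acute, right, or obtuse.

Compare the square of the longest side to the sum of squares of the other two: 576² + 660² = 767376 = 876².

right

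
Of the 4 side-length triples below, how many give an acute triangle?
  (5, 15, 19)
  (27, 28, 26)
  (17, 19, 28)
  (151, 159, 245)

1

(5,15,19): 5²+15² = 250 < 361 = 19² → obtuse
(27,28,26): 26²+27² = 1405 > 784 = 28² → acute
(17,19,28): 17²+19² = 650 < 784 = 28² → obtuse
(151,159,245): 151²+159² = 48082 < 60025 = 245² → obtuse
1 of the 4 is acute.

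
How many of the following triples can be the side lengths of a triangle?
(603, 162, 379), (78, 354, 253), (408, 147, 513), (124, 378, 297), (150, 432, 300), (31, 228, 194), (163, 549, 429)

(162,379,603): 162+379 ≤ 603 → not valid
(78,253,354): 78+253 ≤ 354 → not valid
(147,408,513): 147+408 > 513 → valid
(124,297,378): 124+297 > 378 → valid
(150,300,432): 150+300 > 432 → valid
(31,194,228): 31+194 ≤ 228 → not valid
(163,429,549): 163+429 > 549 → valid
4 of the 7 triples form a triangle.

4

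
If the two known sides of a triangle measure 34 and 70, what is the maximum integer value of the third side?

The third side must be strictly less than 34 + 70 = 104.
The largest integer below 104 is 103.

103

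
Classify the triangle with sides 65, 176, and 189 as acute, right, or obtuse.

obtuse

Compare the square of the longest side to the sum of squares of the other two: 65² + 176² = 35201 < 35721 = 189².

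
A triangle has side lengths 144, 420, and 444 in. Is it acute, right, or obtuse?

right

Compare the square of the longest side to the sum of squares of the other two: 144² + 420² = 197136 = 444².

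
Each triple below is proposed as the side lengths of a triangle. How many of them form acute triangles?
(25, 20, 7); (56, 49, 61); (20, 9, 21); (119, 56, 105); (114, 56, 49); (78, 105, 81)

(25,20,7): 7²+20² = 449 < 625 = 25² → obtuse
(56,49,61): 49²+56² = 5537 > 3721 = 61² → acute
(20,9,21): 9²+20² = 481 > 441 = 21² → acute
(119,56,105): 56²+105² = 14161 = 119² → right
(114,56,49): 49+56 ≤ 114, not a triangle
(78,105,81): 78²+81² = 12645 > 11025 = 105² → acute
3 of the 6 are acute.

3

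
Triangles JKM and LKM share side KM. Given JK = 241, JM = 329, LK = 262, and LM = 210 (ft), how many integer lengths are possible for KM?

From triangle JKM: 88 < KM < 570.
From triangle LKM: 52 < KM < 472.
Intersection: 88 < KM < 472, so integers 89 through 471: 383 values.

383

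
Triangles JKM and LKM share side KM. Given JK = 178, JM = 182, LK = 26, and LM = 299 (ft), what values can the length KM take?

From triangle JKM: |178 − 182| < KM < 178 + 182, i.e. 4 < KM < 360.
From triangle LKM: 273 < KM < 325.
Both must hold, so KM lies in the intersection.

273 < KM < 325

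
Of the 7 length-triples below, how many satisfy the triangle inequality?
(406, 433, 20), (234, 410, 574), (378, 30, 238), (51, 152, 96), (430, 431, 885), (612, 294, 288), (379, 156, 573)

1

(20,406,433): 20+406 ≤ 433 → not valid
(234,410,574): 234+410 > 574 → valid
(30,238,378): 30+238 ≤ 378 → not valid
(51,96,152): 51+96 ≤ 152 → not valid
(430,431,885): 430+431 ≤ 885 → not valid
(288,294,612): 288+294 ≤ 612 → not valid
(156,379,573): 156+379 ≤ 573 → not valid
1 of the 7 triples forms a triangle.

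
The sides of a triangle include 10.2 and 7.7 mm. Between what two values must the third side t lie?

2.5 < t < 17.9

By the triangle inequality, t must be less than 10.2 + 7.7 = 17.9 and greater than |10.2 − 7.7| = 2.5.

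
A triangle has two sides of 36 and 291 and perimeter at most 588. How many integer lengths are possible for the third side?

6

Triangle inequality: 255 < x < 327. Perimeter ≤ 588 gives x ≤ 588 − 36 − 291 = 261.
So 255 < x ≤ 261; integers 256 through 261: 6 values.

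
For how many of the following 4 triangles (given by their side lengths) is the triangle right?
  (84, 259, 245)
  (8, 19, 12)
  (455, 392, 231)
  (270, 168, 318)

(84,259,245): 84²+245² = 67081 = 259² → right
(8,19,12): 8²+12² = 208 < 361 = 19² → obtuse
(455,392,231): 231²+392² = 207025 = 455² → right
(270,168,318): 168²+270² = 101124 = 318² → right
3 of the 4 are right.

3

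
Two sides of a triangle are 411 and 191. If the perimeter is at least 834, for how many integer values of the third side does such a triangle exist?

Triangle inequality: 220 < x < 602. Perimeter ≥ 834 gives x ≥ 834 − 411 − 191 = 232.
So 232 ≤ x < 602; integers 232 through 601: 370 values.

370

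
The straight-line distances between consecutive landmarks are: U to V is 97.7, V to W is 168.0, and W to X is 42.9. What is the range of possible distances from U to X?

27.4 ≤ UX ≤ 308.6

The maximum is all hops collinear in one direction: 97.7 + 168.0 + 42.9 = 308.6.
The longest hop is 168.0; the others sum to 140.6. Folding the others back against it leaves at least 168.0 − 140.6 = 27.4.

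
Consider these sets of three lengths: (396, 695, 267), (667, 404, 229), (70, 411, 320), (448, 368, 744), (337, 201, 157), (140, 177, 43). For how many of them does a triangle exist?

3

(267,396,695): 267+396 ≤ 695 → not valid
(229,404,667): 229+404 ≤ 667 → not valid
(70,320,411): 70+320 ≤ 411 → not valid
(368,448,744): 368+448 > 744 → valid
(157,201,337): 157+201 > 337 → valid
(43,140,177): 43+140 > 177 → valid
3 of the 6 triples form a triangle.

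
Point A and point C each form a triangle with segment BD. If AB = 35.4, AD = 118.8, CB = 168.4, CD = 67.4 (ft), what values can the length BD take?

From triangle ABD: |35.4 − 118.8| < BD < 35.4 + 118.8, i.e. 83.4 < BD < 154.2.
From triangle CBD: 101.0 < BD < 235.8.
Both must hold, so BD lies in the intersection.

101.0 < BD < 154.2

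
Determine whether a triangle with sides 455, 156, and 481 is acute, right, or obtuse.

right

Compare the square of the longest side to the sum of squares of the other two: 156² + 455² = 231361 = 481².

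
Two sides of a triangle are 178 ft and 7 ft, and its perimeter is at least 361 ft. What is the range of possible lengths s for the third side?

176 ≤ s < 185 ft

Triangle inequality alone gives 171 < s < 185.
The perimeter condition gives s ≥ 361 − 178 − 7 = 176.
Intersecting the two: 176 ≤ s < 185.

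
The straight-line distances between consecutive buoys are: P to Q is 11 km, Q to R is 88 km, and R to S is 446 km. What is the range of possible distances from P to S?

347 ≤ PS ≤ 545 km

The maximum is all hops collinear in one direction: 11 + 88 + 446 = 545.
The longest hop is 446; the others sum to 99. Folding the others back against it leaves at least 446 − 99 = 347.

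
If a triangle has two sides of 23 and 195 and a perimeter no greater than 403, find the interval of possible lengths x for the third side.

Triangle inequality alone gives 172 < x < 218.
The perimeter condition gives x ≤ 403 − 23 − 195 = 185.
Intersecting the two: 172 < x ≤ 185.

172 < x ≤ 185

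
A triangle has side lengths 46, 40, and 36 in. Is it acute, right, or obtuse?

Compare the square of the longest side to the sum of squares of the other two: 36² + 40² = 2896 > 2116 = 46².

acute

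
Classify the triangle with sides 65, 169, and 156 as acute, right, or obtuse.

right

Compare the square of the longest side to the sum of squares of the other two: 65² + 156² = 28561 = 169².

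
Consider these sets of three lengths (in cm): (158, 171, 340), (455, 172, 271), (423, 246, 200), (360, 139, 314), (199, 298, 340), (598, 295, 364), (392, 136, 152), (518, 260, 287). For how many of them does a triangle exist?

5

(158,171,340): 158+171 ≤ 340 → not valid
(172,271,455): 172+271 ≤ 455 → not valid
(200,246,423): 200+246 > 423 → valid
(139,314,360): 139+314 > 360 → valid
(199,298,340): 199+298 > 340 → valid
(295,364,598): 295+364 > 598 → valid
(136,152,392): 136+152 ≤ 392 → not valid
(260,287,518): 260+287 > 518 → valid
5 of the 8 triples form a triangle.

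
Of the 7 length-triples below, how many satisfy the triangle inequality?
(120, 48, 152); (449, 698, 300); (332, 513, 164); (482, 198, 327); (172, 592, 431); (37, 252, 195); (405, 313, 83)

(48,120,152): 48+120 > 152 → valid
(300,449,698): 300+449 > 698 → valid
(164,332,513): 164+332 ≤ 513 → not valid
(198,327,482): 198+327 > 482 → valid
(172,431,592): 172+431 > 592 → valid
(37,195,252): 37+195 ≤ 252 → not valid
(83,313,405): 83+313 ≤ 405 → not valid
4 of the 7 triples form a triangle.

4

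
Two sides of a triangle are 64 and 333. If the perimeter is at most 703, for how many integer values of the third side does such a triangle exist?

37

Triangle inequality: 269 < x < 397. Perimeter ≤ 703 gives x ≤ 703 − 64 − 333 = 306.
So 269 < x ≤ 306; integers 270 through 306: 37 values.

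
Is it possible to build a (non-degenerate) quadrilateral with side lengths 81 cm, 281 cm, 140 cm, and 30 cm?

For a quadrilateral, each side must be shorter than the sum of the others.
Here the longest side is 281, but the remaining 3 sides sum to only 251.

No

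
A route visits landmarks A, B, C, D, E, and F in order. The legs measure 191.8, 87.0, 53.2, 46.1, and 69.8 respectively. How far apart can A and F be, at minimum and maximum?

The maximum is all hops collinear in one direction: 191.8 + 87.0 + 53.2 + 46.1 + 69.8 = 447.9.
The longest hop is 191.8; the others sum to 256.1. Since 191.8 ≤ 256.1, the path can fold back on itself completely, so the minimum distance is 0.

0 ≤ AF ≤ 447.9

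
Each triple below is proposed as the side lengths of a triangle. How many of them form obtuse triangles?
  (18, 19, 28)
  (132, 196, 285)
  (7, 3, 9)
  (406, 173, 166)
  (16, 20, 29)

(18,19,28): 18²+19² = 685 < 784 = 28² → obtuse
(132,196,285): 132²+196² = 55840 < 81225 = 285² → obtuse
(7,3,9): 3²+7² = 58 < 81 = 9² → obtuse
(406,173,166): 166+173 ≤ 406, not a triangle
(16,20,29): 16²+20² = 656 < 841 = 29² → obtuse
4 of the 5 are obtuse.

4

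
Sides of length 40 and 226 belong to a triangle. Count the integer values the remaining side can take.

79

The third side lies in the open interval (186, 266).
Integers from 187 to 265 inclusive: 265 − 187 + 1 = 79.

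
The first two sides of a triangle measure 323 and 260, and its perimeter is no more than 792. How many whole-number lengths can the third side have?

Triangle inequality: 63 < x < 583. Perimeter ≤ 792 gives x ≤ 792 − 323 − 260 = 209.
So 63 < x ≤ 209; integers 64 through 209: 146 values.

146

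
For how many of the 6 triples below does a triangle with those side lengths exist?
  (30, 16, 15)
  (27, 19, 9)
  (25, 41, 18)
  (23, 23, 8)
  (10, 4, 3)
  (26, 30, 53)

5

(15,16,30): 15+16 > 30 → valid
(9,19,27): 9+19 > 27 → valid
(18,25,41): 18+25 > 41 → valid
(8,23,23): 8+23 > 23 → valid
(3,4,10): 3+4 ≤ 10 → not valid
(26,30,53): 26+30 > 53 → valid
5 of the 6 triples form a triangle.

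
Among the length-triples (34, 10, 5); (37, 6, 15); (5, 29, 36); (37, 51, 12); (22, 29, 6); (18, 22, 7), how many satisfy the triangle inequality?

1

(5,10,34): 5+10 ≤ 34 → not valid
(6,15,37): 6+15 ≤ 37 → not valid
(5,29,36): 5+29 ≤ 36 → not valid
(12,37,51): 12+37 ≤ 51 → not valid
(6,22,29): 6+22 ≤ 29 → not valid
(7,18,22): 7+18 > 22 → valid
1 of the 6 triples forms a triangle.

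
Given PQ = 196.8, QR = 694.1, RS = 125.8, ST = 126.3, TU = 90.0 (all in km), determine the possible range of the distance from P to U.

The maximum is all hops collinear in one direction: 196.8 + 694.1 + 125.8 + 126.3 + 90.0 = 1233.0.
The longest hop is 694.1; the others sum to 538.9. Folding the others back against it leaves at least 694.1 − 538.9 = 155.2.

155.2 ≤ PU ≤ 1233.0 km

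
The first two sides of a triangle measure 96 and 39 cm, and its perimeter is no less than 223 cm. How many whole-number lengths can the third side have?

47

Triangle inequality: 57 < x < 135. Perimeter ≥ 223 gives x ≥ 223 − 96 − 39 = 88.
So 88 ≤ x < 135; integers 88 through 134: 47 values.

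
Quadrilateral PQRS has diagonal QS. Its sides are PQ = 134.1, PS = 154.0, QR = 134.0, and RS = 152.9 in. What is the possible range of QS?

From triangle PQS: |134.1 − 154.0| < QS < 134.1 + 154.0, i.e. 19.9 < QS < 288.1.
From triangle RQS: 18.9 < QS < 286.9.
Both must hold, so QS lies in the intersection.

19.9 < QS < 286.9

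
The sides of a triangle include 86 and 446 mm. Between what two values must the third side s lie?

By the triangle inequality, s must be less than 86 + 446 = 532 and greater than |86 − 446| = 360.

360 < s < 532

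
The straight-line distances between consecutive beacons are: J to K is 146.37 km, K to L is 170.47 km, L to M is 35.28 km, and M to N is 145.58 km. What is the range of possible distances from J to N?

The maximum is all hops collinear in one direction: 146.37 + 170.47 + 35.28 + 145.58 = 497.70.
The longest hop is 170.47; the others sum to 327.23. Since 170.47 ≤ 327.23, the path can fold back on itself completely, so the minimum distance is 0.

0 ≤ JN ≤ 497.70 km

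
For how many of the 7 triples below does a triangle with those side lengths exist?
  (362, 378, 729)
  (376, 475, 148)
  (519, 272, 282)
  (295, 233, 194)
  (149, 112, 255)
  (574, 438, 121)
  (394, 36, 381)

6

(362,378,729): 362+378 > 729 → valid
(148,376,475): 148+376 > 475 → valid
(272,282,519): 272+282 > 519 → valid
(194,233,295): 194+233 > 295 → valid
(112,149,255): 112+149 > 255 → valid
(121,438,574): 121+438 ≤ 574 → not valid
(36,381,394): 36+381 > 394 → valid
6 of the 7 triples form a triangle.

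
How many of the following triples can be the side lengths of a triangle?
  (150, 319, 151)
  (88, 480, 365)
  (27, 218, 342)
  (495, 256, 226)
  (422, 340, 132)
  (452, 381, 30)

(150,151,319): 150+151 ≤ 319 → not valid
(88,365,480): 88+365 ≤ 480 → not valid
(27,218,342): 27+218 ≤ 342 → not valid
(226,256,495): 226+256 ≤ 495 → not valid
(132,340,422): 132+340 > 422 → valid
(30,381,452): 30+381 ≤ 452 → not valid
1 of the 6 triples forms a triangle.

1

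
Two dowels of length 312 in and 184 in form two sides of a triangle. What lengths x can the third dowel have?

By the triangle inequality, x must be less than 312 + 184 = 496 and greater than |312 − 184| = 128.

128 < x < 496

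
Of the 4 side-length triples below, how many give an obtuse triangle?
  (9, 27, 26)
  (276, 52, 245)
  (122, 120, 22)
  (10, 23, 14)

(9,27,26): 9²+26² = 757 > 729 = 27² → acute
(276,52,245): 52²+245² = 62729 < 76176 = 276² → obtuse
(122,120,22): 22²+120² = 14884 = 122² → right
(10,23,14): 10²+14² = 296 < 529 = 23² → obtuse
2 of the 4 are obtuse.

2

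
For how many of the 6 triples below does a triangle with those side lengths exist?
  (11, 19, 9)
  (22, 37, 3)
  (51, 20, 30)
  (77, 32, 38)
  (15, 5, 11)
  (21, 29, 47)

(9,11,19): 9+11 > 19 → valid
(3,22,37): 3+22 ≤ 37 → not valid
(20,30,51): 20+30 ≤ 51 → not valid
(32,38,77): 32+38 ≤ 77 → not valid
(5,11,15): 5+11 > 15 → valid
(21,29,47): 21+29 > 47 → valid
3 of the 6 triples form a triangle.

3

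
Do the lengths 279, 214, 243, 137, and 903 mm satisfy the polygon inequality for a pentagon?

No

For a pentagon, each side must be shorter than the sum of the others.
Here the longest side is 903, but the remaining 4 sides sum to only 873.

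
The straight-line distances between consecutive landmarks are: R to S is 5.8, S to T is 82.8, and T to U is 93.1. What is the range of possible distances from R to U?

The maximum is all hops collinear in one direction: 5.8 + 82.8 + 93.1 = 181.7.
The longest hop is 93.1; the others sum to 88.6. Folding the others back against it leaves at least 93.1 − 88.6 = 4.5.

4.5 ≤ RU ≤ 181.7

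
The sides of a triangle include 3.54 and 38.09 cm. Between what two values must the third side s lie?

By the triangle inequality, s must be less than 3.54 + 38.09 = 41.63 and greater than |3.54 − 38.09| = 34.55.

34.55 < s < 41.63 (cm)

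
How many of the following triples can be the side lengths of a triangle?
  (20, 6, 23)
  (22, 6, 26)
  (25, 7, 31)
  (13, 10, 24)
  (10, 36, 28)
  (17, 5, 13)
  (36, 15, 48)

(6,20,23): 6+20 > 23 → valid
(6,22,26): 6+22 > 26 → valid
(7,25,31): 7+25 > 31 → valid
(10,13,24): 10+13 ≤ 24 → not valid
(10,28,36): 10+28 > 36 → valid
(5,13,17): 5+13 > 17 → valid
(15,36,48): 15+36 > 48 → valid
6 of the 7 triples form a triangle.

6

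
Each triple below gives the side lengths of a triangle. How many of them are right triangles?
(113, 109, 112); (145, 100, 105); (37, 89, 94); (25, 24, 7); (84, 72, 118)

(113,109,112): 109²+112² = 24425 > 12769 = 113² → acute
(145,100,105): 100²+105² = 21025 = 145² → right
(37,89,94): 37²+89² = 9290 > 8836 = 94² → acute
(25,24,7): 7²+24² = 625 = 25² → right
(84,72,118): 72²+84² = 12240 < 13924 = 118² → obtuse
2 of the 5 are right.

2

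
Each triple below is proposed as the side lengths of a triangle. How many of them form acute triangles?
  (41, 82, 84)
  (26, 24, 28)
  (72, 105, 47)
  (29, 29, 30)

3

(41,82,84): 41²+82² = 8405 > 7056 = 84² → acute
(26,24,28): 24²+26² = 1252 > 784 = 28² → acute
(72,105,47): 47²+72² = 7393 < 11025 = 105² → obtuse
(29,29,30): 29²+29² = 1682 > 900 = 30² → acute
3 of the 4 are acute.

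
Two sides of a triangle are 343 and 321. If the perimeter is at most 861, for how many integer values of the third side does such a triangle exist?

Triangle inequality: 22 < x < 664. Perimeter ≤ 861 gives x ≤ 861 − 343 − 321 = 197.
So 22 < x ≤ 197; integers 23 through 197: 175 values.

175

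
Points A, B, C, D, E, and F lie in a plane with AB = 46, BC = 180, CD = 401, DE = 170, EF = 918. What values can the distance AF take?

The maximum is all hops collinear in one direction: 46 + 180 + 401 + 170 + 918 = 1715.
The longest hop is 918; the others sum to 797. Folding the others back against it leaves at least 918 − 797 = 121.

121 ≤ AF ≤ 1715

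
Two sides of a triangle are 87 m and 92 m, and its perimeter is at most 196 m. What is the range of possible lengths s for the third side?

Triangle inequality alone gives 5 < s < 179.
The perimeter condition gives s ≤ 196 − 87 − 92 = 17.
Intersecting the two: 5 < s ≤ 17.

5 < s ≤ 17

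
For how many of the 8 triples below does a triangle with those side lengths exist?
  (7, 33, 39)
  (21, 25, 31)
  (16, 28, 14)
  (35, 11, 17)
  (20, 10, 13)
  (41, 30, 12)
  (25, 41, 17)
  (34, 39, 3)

(7,33,39): 7+33 > 39 → valid
(21,25,31): 21+25 > 31 → valid
(14,16,28): 14+16 > 28 → valid
(11,17,35): 11+17 ≤ 35 → not valid
(10,13,20): 10+13 > 20 → valid
(12,30,41): 12+30 > 41 → valid
(17,25,41): 17+25 > 41 → valid
(3,34,39): 3+34 ≤ 39 → not valid
6 of the 8 triples form a triangle.

6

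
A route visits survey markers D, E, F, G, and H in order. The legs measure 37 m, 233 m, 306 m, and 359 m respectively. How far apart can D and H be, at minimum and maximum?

0 ≤ DH ≤ 935 m

The maximum is all hops collinear in one direction: 37 + 233 + 306 + 359 = 935.
The longest hop is 359; the others sum to 576. Since 359 ≤ 576, the path can fold back on itself completely, so the minimum distance is 0.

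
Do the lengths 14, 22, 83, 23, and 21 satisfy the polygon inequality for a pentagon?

No

For a pentagon, each side must be shorter than the sum of the others.
Here the longest side is 83, but the remaining 4 sides sum to only 80.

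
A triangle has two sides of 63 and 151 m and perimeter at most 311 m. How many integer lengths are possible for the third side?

Triangle inequality: 88 < x < 214. Perimeter ≤ 311 gives x ≤ 311 − 63 − 151 = 97.
So 88 < x ≤ 97; integers 89 through 97: 9 values.

9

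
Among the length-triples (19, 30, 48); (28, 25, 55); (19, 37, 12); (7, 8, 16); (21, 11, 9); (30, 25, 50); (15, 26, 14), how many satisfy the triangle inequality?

(19,30,48): 19+30 > 48 → valid
(25,28,55): 25+28 ≤ 55 → not valid
(12,19,37): 12+19 ≤ 37 → not valid
(7,8,16): 7+8 ≤ 16 → not valid
(9,11,21): 9+11 ≤ 21 → not valid
(25,30,50): 25+30 > 50 → valid
(14,15,26): 14+15 > 26 → valid
3 of the 7 triples form a triangle.

3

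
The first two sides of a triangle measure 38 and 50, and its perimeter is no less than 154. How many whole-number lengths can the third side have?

22

Triangle inequality: 12 < x < 88. Perimeter ≥ 154 gives x ≥ 154 − 38 − 50 = 66.
So 66 ≤ x < 88; integers 66 through 87: 22 values.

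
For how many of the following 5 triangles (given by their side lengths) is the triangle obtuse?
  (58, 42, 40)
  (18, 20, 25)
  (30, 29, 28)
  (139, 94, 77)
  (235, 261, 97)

(58,42,40): 40²+42² = 3364 = 58² → right
(18,20,25): 18²+20² = 724 > 625 = 25² → acute
(30,29,28): 28²+29² = 1625 > 900 = 30² → acute
(139,94,77): 77²+94² = 14765 < 19321 = 139² → obtuse
(235,261,97): 97²+235² = 64634 < 68121 = 261² → obtuse
2 of the 5 are obtuse.

2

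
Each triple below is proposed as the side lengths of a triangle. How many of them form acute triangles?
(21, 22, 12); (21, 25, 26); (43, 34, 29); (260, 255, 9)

3

(21,22,12): 12²+21² = 585 > 484 = 22² → acute
(21,25,26): 21²+25² = 1066 > 676 = 26² → acute
(43,34,29): 29²+34² = 1997 > 1849 = 43² → acute
(260,255,9): 9²+255² = 65106 < 67600 = 260² → obtuse
3 of the 4 are acute.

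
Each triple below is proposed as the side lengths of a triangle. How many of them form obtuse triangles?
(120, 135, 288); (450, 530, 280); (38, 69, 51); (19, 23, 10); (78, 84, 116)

3

(120,135,288): 120+135 ≤ 288, not a triangle
(450,530,280): 280²+450² = 280900 = 530² → right
(38,69,51): 38²+51² = 4045 < 4761 = 69² → obtuse
(19,23,10): 10²+19² = 461 < 529 = 23² → obtuse
(78,84,116): 78²+84² = 13140 < 13456 = 116² → obtuse
3 of the 5 are obtuse.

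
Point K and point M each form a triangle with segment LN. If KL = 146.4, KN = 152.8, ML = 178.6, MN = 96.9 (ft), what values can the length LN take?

From triangle KLN: |146.4 − 152.8| < LN < 146.4 + 152.8, i.e. 6.4 < LN < 299.2.
From triangle MLN: 81.7 < LN < 275.5.
Both must hold, so LN lies in the intersection.

81.7 < LN < 275.5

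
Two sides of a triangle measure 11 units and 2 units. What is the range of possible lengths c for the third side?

9 < c < 13

By the triangle inequality, c must be less than 11 + 2 = 13 and greater than |11 − 2| = 9.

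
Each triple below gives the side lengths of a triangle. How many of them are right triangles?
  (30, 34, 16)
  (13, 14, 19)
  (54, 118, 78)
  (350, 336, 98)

(30,34,16): 16²+30² = 1156 = 34² → right
(13,14,19): 13²+14² = 365 > 361 = 19² → acute
(54,118,78): 54²+78² = 9000 < 13924 = 118² → obtuse
(350,336,98): 98²+336² = 122500 = 350² → right
2 of the 4 are right.

2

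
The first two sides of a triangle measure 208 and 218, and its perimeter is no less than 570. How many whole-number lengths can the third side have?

282

Triangle inequality: 10 < x < 426. Perimeter ≥ 570 gives x ≥ 570 − 208 − 218 = 144.
So 144 ≤ x < 426; integers 144 through 425: 282 values.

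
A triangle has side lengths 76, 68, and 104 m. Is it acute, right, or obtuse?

obtuse

Compare the square of the longest side to the sum of squares of the other two: 68² + 76² = 10400 < 10816 = 104².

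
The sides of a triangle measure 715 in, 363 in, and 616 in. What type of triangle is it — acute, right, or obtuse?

right

Compare the square of the longest side to the sum of squares of the other two: 363² + 616² = 511225 = 715².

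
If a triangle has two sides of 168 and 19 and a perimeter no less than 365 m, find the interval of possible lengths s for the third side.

178 ≤ s < 187 m

Triangle inequality alone gives 149 < s < 187.
The perimeter condition gives s ≥ 365 − 168 − 19 = 178.
Intersecting the two: 178 ≤ s < 187.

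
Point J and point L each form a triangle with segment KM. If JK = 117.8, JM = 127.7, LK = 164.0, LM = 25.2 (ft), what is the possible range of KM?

138.8 < KM < 189.2

From triangle JKM: |117.8 − 127.7| < KM < 117.8 + 127.7, i.e. 9.9 < KM < 245.5.
From triangle LKM: 138.8 < KM < 189.2.
Both must hold, so KM lies in the intersection.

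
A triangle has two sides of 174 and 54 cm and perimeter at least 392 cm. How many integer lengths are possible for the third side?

64

Triangle inequality: 120 < x < 228. Perimeter ≥ 392 gives x ≥ 392 − 174 − 54 = 164.
So 164 ≤ x < 228; integers 164 through 227: 64 values.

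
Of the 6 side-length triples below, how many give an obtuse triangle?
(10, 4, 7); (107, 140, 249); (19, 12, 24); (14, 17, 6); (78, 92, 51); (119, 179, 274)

4

(10,4,7): 4²+7² = 65 < 100 = 10² → obtuse
(107,140,249): 107+140 ≤ 249, not a triangle
(19,12,24): 12²+19² = 505 < 576 = 24² → obtuse
(14,17,6): 6²+14² = 232 < 289 = 17² → obtuse
(78,92,51): 51²+78² = 8685 > 8464 = 92² → acute
(119,179,274): 119²+179² = 46202 < 75076 = 274² → obtuse
4 of the 6 are obtuse.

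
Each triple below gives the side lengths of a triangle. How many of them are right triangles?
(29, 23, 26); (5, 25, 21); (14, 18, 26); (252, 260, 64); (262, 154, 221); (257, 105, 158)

(29,23,26): 23²+26² = 1205 > 841 = 29² → acute
(5,25,21): 5²+21² = 466 < 625 = 25² → obtuse
(14,18,26): 14²+18² = 520 < 676 = 26² → obtuse
(252,260,64): 64²+252² = 67600 = 260² → right
(262,154,221): 154²+221² = 72557 > 68644 = 262² → acute
(257,105,158): 105²+158² = 35989 < 66049 = 257² → obtuse
1 of the 6 is right.

1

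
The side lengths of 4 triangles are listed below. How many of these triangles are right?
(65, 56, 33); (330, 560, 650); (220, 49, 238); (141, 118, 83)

2

(65,56,33): 33²+56² = 4225 = 65² → right
(330,560,650): 330²+560² = 422500 = 650² → right
(220,49,238): 49²+220² = 50801 < 56644 = 238² → obtuse
(141,118,83): 83²+118² = 20813 > 19881 = 141² → acute
2 of the 4 are right.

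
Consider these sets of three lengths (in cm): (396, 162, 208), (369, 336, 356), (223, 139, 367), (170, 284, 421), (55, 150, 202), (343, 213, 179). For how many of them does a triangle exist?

4

(162,208,396): 162+208 ≤ 396 → not valid
(336,356,369): 336+356 > 369 → valid
(139,223,367): 139+223 ≤ 367 → not valid
(170,284,421): 170+284 > 421 → valid
(55,150,202): 55+150 > 202 → valid
(179,213,343): 179+213 > 343 → valid
4 of the 6 triples form a triangle.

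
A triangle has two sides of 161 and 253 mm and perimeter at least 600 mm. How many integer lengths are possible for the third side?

228

Triangle inequality: 92 < x < 414. Perimeter ≥ 600 gives x ≥ 600 − 161 − 253 = 186.
So 186 ≤ x < 414; integers 186 through 413: 228 values.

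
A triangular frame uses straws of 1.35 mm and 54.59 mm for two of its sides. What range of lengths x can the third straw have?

53.24 < x < 55.94 (mm)

By the triangle inequality, x must be less than 1.35 + 54.59 = 55.94 and greater than |1.35 − 54.59| = 53.24.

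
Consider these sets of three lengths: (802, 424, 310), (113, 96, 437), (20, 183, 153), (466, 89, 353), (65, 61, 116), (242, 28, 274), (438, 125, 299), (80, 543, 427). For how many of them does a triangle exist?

(310,424,802): 310+424 ≤ 802 → not valid
(96,113,437): 96+113 ≤ 437 → not valid
(20,153,183): 20+153 ≤ 183 → not valid
(89,353,466): 89+353 ≤ 466 → not valid
(61,65,116): 61+65 > 116 → valid
(28,242,274): 28+242 ≤ 274 → not valid
(125,299,438): 125+299 ≤ 438 → not valid
(80,427,543): 80+427 ≤ 543 → not valid
1 of the 8 triples forms a triangle.

1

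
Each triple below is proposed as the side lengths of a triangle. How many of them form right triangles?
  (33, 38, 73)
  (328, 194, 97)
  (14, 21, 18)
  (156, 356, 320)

(33,38,73): 33+38 ≤ 73, not a triangle
(328,194,97): 97+194 ≤ 328, not a triangle
(14,21,18): 14²+18² = 520 > 441 = 21² → acute
(156,356,320): 156²+320² = 126736 = 356² → right
1 of the 4 is right.

1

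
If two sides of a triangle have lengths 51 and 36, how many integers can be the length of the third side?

71

The third side lies in the open interval (15, 87).
Integers from 16 to 86 inclusive: 86 − 16 + 1 = 71.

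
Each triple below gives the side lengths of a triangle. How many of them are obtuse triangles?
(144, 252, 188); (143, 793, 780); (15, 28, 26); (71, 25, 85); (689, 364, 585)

(144,252,188): 144²+188² = 56080 < 63504 = 252² → obtuse
(143,793,780): 143²+780² = 628849 = 793² → right
(15,28,26): 15²+26² = 901 > 784 = 28² → acute
(71,25,85): 25²+71² = 5666 < 7225 = 85² → obtuse
(689,364,585): 364²+585² = 474721 = 689² → right
2 of the 5 are obtuse.

2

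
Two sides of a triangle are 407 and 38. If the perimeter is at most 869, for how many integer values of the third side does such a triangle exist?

55

Triangle inequality: 369 < x < 445. Perimeter ≤ 869 gives x ≤ 869 − 407 − 38 = 424.
So 369 < x ≤ 424; integers 370 through 424: 55 values.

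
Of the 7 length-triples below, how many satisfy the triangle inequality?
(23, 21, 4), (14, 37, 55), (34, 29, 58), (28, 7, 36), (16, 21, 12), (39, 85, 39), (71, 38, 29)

(4,21,23): 4+21 > 23 → valid
(14,37,55): 14+37 ≤ 55 → not valid
(29,34,58): 29+34 > 58 → valid
(7,28,36): 7+28 ≤ 36 → not valid
(12,16,21): 12+16 > 21 → valid
(39,39,85): 39+39 ≤ 85 → not valid
(29,38,71): 29+38 ≤ 71 → not valid
3 of the 7 triples form a triangle.

3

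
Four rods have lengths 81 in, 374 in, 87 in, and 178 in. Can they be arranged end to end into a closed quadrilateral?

No

For a quadrilateral, each side must be shorter than the sum of the others.
Here the longest side is 374, but the remaining 3 sides sum to only 346.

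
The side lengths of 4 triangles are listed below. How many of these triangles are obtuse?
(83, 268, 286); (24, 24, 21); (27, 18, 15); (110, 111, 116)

(83,268,286): 83²+268² = 78713 < 81796 = 286² → obtuse
(24,24,21): 21²+24² = 1017 > 576 = 24² → acute
(27,18,15): 15²+18² = 549 < 729 = 27² → obtuse
(110,111,116): 110²+111² = 24421 > 13456 = 116² → acute
2 of the 4 are obtuse.

2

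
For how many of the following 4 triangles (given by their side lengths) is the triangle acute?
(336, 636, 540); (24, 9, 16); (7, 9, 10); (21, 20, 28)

(336,636,540): 336²+540² = 404496 = 636² → right
(24,9,16): 9²+16² = 337 < 576 = 24² → obtuse
(7,9,10): 7²+9² = 130 > 100 = 10² → acute
(21,20,28): 20²+21² = 841 > 784 = 28² → acute
2 of the 4 are acute.

2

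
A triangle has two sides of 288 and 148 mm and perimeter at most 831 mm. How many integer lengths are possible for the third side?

255

Triangle inequality: 140 < x < 436. Perimeter ≤ 831 gives x ≤ 831 − 288 − 148 = 395.
So 140 < x ≤ 395; integers 141 through 395: 255 values.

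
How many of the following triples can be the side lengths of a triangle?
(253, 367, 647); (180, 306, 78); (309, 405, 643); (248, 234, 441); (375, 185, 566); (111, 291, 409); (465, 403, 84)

3

(253,367,647): 253+367 ≤ 647 → not valid
(78,180,306): 78+180 ≤ 306 → not valid
(309,405,643): 309+405 > 643 → valid
(234,248,441): 234+248 > 441 → valid
(185,375,566): 185+375 ≤ 566 → not valid
(111,291,409): 111+291 ≤ 409 → not valid
(84,403,465): 84+403 > 465 → valid
3 of the 7 triples form a triangle.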